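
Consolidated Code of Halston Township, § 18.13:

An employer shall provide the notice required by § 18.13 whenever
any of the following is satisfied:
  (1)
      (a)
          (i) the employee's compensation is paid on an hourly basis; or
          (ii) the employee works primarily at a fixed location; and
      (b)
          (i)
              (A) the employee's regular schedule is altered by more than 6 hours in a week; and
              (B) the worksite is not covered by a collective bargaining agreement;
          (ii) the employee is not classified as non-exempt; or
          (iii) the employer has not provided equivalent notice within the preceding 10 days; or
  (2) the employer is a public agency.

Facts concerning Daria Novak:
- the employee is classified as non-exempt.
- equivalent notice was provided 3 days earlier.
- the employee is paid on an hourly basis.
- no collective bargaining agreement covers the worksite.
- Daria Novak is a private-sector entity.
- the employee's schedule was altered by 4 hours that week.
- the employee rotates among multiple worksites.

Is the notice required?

No — not required.

(i) hourly-paid — satisfied.
(ii) fixed location — not satisfied.
(a): T OR F → true.
(A) schedule shift > 6h — not satisfied.
(B) no CBA — met.
So (i) is not satisfied (F AND T).
(ii) not (non-exempt) — fails.
(iii) no recent notice — not met.
(b): F OR F OR F → false.
(1) = T AND F = false.
(2) public agency — fails.
Overall = F OR F = false.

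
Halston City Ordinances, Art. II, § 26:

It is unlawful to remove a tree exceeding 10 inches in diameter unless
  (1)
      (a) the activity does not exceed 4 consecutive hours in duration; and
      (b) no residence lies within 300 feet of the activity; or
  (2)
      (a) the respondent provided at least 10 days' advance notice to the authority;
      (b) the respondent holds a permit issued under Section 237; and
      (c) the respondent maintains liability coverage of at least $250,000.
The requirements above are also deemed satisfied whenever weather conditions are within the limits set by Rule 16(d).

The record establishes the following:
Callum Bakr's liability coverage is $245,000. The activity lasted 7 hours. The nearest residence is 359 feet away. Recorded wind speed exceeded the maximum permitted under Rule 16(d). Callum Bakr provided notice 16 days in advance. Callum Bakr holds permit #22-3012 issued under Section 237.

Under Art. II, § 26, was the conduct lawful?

(a) ≤ 4 hrs duration — fails.
(b) no residence in 300 ft — satisfied.
(1) = F AND T = false.
(a) ≥10 days' notice — satisfied.
(b) holds permit — holds.
(c) coverage ≥ $250,000 — not met.
(2) = T AND T AND F = false.
Overall: F OR F → false.
Exception (weather ok) — not satisfied.
Result: main false OR exception false → false.

No — unlawful.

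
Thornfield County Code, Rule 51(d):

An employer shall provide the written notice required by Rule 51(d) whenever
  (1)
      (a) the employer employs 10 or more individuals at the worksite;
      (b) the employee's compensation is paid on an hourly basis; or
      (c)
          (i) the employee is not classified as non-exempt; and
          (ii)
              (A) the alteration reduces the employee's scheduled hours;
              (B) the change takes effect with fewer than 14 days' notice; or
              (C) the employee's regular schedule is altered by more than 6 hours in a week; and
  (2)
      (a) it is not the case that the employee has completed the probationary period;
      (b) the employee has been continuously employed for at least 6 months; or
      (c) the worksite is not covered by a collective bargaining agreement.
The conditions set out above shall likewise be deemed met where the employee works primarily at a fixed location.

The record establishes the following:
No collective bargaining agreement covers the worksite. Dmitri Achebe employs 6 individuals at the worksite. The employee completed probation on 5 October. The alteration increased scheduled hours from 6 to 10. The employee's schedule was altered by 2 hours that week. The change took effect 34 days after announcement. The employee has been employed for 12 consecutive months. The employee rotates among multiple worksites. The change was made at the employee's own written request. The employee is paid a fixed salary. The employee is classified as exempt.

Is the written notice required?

No — not required.

(a) ≥ 10 at site — fails.
(b) hourly-paid — fails.
(i) not (non-exempt) — holds.
(A) hours reduced — not met.
(B) < 14 days' notice — fails.
(C) schedule shift > 6h — fails.
(ii): F OR F OR F → false.
(c): T AND F → false.
(1): F OR F OR F → false.
(a) not (past probation) — not met.
(b) tenure ≥ 6 mo. — holds.
(c) no CBA — met.
So (2) is satisfied (F OR T OR T).
Overall = F AND T = false.
Exception (fixed location) — not satisfied.
Result: main false OR exception false → false.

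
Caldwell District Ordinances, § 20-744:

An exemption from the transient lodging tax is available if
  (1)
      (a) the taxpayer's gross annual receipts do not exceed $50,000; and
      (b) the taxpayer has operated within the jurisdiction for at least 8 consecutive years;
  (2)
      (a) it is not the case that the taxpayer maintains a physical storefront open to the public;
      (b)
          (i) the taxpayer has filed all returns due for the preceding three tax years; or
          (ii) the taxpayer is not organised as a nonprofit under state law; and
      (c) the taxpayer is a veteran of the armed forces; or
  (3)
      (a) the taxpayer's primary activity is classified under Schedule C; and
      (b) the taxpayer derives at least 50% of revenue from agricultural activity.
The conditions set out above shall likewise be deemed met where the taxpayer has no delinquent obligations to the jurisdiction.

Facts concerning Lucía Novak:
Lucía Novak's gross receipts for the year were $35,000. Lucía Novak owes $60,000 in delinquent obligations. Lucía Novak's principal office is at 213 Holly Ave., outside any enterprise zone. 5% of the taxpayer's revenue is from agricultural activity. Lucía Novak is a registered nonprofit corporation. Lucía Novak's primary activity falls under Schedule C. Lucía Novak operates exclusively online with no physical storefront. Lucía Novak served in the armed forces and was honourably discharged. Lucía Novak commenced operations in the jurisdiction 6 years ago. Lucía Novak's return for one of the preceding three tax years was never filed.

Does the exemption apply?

No — not exempt.

(a) receipts ≤ $50,000 — met.
(b) ≥ 8 yrs in jurisdiction — fails.
(1): T AND F → false.
(a) not (has storefront) — met.
(i) returns current — not met.
(ii) not (nonprofit) — not satisfied.
(b) = F OR F = false.
(c) veteran — satisfied.
(2): T AND F AND T → false.
(a) Schedule C activity — met.
(b) ≥50% agricultural — fails.
(3) = T AND F = false.
So Overall is not satisfied (F OR F OR F).
Exception (no delinquency) — not satisfied.
Result: main false OR exception false → false.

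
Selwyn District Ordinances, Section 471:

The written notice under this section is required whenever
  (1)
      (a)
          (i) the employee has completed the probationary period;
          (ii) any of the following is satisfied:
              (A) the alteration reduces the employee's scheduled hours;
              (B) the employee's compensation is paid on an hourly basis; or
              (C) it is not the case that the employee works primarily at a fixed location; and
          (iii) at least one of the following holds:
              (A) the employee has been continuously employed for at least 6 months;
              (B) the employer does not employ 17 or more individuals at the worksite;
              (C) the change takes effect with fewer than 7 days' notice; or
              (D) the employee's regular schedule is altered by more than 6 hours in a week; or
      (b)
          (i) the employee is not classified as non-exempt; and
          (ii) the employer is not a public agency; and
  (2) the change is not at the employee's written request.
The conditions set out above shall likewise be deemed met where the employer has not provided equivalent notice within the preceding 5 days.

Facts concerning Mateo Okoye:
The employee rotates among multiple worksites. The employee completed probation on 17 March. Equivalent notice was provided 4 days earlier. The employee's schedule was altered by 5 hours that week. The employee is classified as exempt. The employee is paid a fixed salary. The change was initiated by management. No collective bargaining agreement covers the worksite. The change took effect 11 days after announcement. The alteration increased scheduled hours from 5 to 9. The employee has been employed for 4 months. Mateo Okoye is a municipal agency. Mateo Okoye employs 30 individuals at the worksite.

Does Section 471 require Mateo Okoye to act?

No — not required.

(i) past probation — met.
(A) hours reduced — not met.
(B) hourly-paid — not satisfied.
(C) not (fixed location) — holds.
(ii) = F OR F OR T = true.
(A) tenure ≥ 6 mo. — fails.
(B) not (≥ 17 at site) — not met.
(C) < 7 days' notice — not met.
(D) schedule shift > 6h — not met.
So (iii) is not satisfied (F OR F OR F OR F).
(a) = T AND T AND F = false.
(i) not (non-exempt) — satisfied.
(ii) not (public agency) — not satisfied.
(b) = T AND F = false.
So (1) is not satisfied (F OR F).
(2) not employee-requested — satisfied.
So Overall is not satisfied (F AND T).
Exception (no recent notice) — not satisfied.
Result: main false OR exception false → false.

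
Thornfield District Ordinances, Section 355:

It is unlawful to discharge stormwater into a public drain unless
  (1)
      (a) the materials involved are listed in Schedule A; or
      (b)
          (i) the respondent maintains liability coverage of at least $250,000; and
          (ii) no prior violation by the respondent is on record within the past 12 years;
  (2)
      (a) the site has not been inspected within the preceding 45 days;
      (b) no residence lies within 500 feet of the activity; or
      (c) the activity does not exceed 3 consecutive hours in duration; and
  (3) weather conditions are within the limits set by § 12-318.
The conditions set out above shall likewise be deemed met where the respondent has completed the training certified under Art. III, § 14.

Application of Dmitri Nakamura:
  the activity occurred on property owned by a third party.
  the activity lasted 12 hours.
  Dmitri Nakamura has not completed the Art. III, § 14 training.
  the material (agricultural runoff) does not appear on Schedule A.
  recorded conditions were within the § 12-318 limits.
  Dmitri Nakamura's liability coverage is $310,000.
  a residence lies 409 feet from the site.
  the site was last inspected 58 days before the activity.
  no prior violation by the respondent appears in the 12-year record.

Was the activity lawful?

(a) Schedule A material — not satisfied.
(i) coverage ≥ $250,000 — met.
(ii) no prior violation — holds.
(b) = T AND T = true.
(1) = F OR T = true.
(a) not (site inspected) — met.
(b) no residence in 500 ft — not met.
(c) ≤ 3 hrs duration — not met.
(2) = T OR F OR F = true.
(3) weather ok — met.
So Overall is satisfied (T AND T AND T).
Exception (training certified) — not satisfied.
Result: main true OR exception false → true.

Yes — lawful.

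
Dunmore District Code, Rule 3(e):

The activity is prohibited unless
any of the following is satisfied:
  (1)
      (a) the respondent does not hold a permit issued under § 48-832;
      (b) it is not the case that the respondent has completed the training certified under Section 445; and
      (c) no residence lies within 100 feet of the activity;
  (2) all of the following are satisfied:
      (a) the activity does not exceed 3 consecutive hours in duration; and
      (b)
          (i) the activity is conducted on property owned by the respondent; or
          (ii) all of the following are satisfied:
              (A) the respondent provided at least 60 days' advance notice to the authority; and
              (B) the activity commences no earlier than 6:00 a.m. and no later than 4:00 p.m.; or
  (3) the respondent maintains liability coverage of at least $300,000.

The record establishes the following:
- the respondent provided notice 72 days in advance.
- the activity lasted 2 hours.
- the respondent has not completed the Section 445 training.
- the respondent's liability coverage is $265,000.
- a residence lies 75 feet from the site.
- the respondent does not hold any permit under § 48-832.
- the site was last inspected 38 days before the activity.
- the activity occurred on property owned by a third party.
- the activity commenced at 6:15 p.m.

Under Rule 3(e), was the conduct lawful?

No — unlawful.

(a) not (holds permit) — satisfied.
(b) not (training certified) — met.
(c) no residence in 100 ft — not satisfied.
So (1) is not satisfied (T AND T AND F).
(a) ≤ 3 hrs duration — met.
(i) own property — not satisfied.
(A) ≥60 days' notice — satisfied.
(B) start within hours — not satisfied.
(ii) = T AND F = false.
So (b) is not satisfied (F OR F).
So (2) is not satisfied (T AND F).
(3) coverage ≥ $300,000 — fails.
Overall: F OR F OR F → false.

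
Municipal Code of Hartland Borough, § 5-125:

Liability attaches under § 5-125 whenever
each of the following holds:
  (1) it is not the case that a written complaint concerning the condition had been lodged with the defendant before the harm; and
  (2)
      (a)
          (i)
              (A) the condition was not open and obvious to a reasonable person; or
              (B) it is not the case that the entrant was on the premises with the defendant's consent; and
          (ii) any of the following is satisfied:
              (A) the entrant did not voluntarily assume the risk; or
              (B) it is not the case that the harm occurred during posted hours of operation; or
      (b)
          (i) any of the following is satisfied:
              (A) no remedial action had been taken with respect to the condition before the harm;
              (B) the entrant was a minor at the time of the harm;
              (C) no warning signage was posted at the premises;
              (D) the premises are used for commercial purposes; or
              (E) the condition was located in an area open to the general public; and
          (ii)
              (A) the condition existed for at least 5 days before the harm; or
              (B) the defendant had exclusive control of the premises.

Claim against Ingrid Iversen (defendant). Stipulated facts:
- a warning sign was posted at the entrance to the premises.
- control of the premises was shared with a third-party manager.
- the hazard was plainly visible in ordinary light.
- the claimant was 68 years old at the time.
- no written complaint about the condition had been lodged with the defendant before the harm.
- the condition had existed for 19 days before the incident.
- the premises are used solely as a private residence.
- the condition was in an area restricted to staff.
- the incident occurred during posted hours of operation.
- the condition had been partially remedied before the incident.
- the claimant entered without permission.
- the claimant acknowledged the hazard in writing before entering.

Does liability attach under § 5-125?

(1) not (complaint lodged) — holds.
(A) not open/obvious — fails.
(B) not (consent to enter) — holds.
(i): F OR T → true.
(A) no assumed risk — not met.
(B) not (during posted hours) — fails.
So (ii) is not satisfied (F OR F).
(a) = T AND F = false.
(A) no remedial action — fails.
(B) entrant a minor — not satisfied.
(C) no signage posted — fails.
(D) commercial use — fails.
(E) public area — fails.
So (i) is not satisfied (F OR F OR F OR F OR F).
(A) condition ≥5 days old — met.
(B) exclusive control — fails.
(ii): T OR F → true.
So (b) is not satisfied (F AND T).
(2) = F OR F = false.
So Overall is not satisfied (T AND F).

No — not liable.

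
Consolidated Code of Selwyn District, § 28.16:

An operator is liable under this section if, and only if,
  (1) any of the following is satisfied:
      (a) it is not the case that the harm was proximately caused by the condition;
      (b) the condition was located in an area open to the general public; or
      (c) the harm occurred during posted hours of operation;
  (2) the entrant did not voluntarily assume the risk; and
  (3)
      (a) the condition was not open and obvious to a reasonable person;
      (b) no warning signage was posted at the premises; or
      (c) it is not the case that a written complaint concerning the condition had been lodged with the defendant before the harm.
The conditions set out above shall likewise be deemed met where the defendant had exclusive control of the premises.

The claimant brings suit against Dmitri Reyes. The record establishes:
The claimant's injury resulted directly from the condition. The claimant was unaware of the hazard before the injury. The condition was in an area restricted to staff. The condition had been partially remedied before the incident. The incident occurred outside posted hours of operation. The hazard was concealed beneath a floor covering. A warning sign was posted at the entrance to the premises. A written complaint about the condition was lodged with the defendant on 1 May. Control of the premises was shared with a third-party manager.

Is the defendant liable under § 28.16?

No — not liable.

(a) not (proximate cause) — not met.
(b) public area — not satisfied.
(c) during posted hours — not met.
(1): F OR F OR F → false.
(2) no assumed risk — met.
(a) not open/obvious — met.
(b) no signage posted — not met.
(c) not (complaint lodged) — not met.
(3) = T OR F OR F = true.
So Overall is not satisfied (F AND T AND T).
Exception (exclusive control) — not satisfied.
Result: main false OR exception false → false.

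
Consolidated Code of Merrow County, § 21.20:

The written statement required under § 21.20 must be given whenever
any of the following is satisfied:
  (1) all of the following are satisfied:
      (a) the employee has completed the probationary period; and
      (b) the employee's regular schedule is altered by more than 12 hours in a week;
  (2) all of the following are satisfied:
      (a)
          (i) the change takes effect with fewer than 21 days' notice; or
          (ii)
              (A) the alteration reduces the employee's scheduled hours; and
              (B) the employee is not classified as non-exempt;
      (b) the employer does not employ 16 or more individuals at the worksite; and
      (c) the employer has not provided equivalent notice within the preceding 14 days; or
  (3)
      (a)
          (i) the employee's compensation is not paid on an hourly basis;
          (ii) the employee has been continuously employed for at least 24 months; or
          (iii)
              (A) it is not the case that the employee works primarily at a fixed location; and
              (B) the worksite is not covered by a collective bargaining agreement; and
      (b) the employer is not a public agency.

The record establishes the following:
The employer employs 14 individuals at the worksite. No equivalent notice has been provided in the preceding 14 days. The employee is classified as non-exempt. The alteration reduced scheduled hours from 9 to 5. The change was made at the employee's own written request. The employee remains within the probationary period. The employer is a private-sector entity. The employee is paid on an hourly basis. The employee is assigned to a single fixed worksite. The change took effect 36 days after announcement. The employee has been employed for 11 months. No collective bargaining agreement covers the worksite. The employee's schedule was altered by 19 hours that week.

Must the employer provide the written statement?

(a) past probation — fails.
(b) schedule shift > 12h — satisfied.
So (1) is not satisfied (F AND T).
(i) < 21 days' notice — fails.
(A) hours reduced — met.
(B) not (non-exempt) — not met.
So (ii) is not satisfied (T AND F).
(a) = F OR F = false.
(b) not (≥ 16 at site) — met.
(c) no recent notice — satisfied.
(2) = F AND T AND T = false.
(i) not (hourly-paid) — fails.
(ii) tenure ≥ 24 mo. — fails.
(A) not (fixed location) — fails.
(B) no CBA — met.
So (iii) is not satisfied (F AND T).
(a): F OR F OR F → false.
(b) not (public agency) — holds.
(3): F AND T → false.
Overall = F OR F OR F = false.

No — not required.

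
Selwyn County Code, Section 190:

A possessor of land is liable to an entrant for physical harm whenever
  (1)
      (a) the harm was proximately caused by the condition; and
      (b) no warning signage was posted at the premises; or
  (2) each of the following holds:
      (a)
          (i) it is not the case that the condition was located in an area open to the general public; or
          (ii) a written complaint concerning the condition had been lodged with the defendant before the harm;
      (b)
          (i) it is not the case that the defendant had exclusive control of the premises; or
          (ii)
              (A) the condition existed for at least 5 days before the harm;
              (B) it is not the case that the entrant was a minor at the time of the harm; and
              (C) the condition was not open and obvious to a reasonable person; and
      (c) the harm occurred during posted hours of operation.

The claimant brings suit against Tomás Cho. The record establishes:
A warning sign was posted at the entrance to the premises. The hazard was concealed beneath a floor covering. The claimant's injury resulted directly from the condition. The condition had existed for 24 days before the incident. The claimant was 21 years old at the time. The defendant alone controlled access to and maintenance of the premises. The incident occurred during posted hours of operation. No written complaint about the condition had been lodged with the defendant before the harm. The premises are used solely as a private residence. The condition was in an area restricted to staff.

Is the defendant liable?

Yes — liable.

(a) proximate cause — met.
(b) no signage posted — not satisfied.
So (1) is not satisfied (T AND F).
(i) not (public area) — holds.
(ii) complaint lodged — fails.
So (a) is satisfied (T OR F).
(i) not (exclusive control) — not met.
(A) condition ≥5 days old — met.
(B) not (entrant a minor) — holds.
(C) not open/obvious — met.
(ii) = T AND T AND T = true.
(b): F OR T → true.
(c) during posted hours — met.
(2) = T AND T AND T = true.
Overall: F OR T → true.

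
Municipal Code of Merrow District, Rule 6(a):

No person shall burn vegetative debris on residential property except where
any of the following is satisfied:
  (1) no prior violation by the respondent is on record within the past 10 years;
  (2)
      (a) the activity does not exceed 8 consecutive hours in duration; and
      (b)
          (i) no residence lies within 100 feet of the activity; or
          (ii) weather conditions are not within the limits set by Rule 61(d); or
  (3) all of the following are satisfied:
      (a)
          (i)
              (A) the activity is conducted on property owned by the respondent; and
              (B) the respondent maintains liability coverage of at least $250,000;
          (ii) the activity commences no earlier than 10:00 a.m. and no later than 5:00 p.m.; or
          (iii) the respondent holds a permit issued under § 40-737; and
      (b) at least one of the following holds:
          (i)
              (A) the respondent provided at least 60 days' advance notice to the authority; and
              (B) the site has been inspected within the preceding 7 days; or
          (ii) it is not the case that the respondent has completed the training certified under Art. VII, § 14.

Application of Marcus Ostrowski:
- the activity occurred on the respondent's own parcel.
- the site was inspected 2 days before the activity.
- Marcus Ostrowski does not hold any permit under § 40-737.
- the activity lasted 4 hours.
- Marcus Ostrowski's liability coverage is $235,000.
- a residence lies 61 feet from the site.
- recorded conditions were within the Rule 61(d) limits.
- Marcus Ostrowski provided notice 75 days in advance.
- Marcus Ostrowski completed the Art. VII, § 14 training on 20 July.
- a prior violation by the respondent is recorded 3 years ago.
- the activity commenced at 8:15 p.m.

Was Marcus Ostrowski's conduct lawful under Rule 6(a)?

No — unlawful.

(1) no prior violation — fails.
(a) ≤ 8 hrs duration — holds.
(i) no residence in 100 ft — not satisfied.
(ii) not (weather ok) — not met.
So (b) is not satisfied (F OR F).
(2) = T AND F = false.
(A) own property — holds.
(B) coverage ≥ $250,000 — fails.
So (i) is not satisfied (T AND F).
(ii) start within hours — fails.
(iii) holds permit — not satisfied.
(a) = F OR F OR F = false.
(A) ≥60 days' notice — met.
(B) site inspected — met.
(i): T AND T → true.
(ii) not (training certified) — fails.
(b) = T OR F = true.
(3) = F AND T = false.
So Overall is not satisfied (F OR F OR F).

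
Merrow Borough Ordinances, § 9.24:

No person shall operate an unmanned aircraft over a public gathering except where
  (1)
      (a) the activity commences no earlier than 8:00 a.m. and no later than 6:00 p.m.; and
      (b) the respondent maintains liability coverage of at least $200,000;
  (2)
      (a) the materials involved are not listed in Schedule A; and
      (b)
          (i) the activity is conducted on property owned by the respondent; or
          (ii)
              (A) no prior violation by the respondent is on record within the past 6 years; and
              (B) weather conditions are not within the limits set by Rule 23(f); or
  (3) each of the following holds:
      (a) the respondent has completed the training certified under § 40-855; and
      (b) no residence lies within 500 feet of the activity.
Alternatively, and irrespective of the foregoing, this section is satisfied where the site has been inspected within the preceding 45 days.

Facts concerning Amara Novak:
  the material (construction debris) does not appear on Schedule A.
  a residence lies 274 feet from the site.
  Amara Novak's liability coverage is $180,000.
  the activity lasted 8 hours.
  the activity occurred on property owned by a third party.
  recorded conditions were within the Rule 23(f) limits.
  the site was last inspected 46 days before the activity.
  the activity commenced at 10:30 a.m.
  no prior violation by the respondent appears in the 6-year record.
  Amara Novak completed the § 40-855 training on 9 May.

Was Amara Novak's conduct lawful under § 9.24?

No — unlawful.

(a) start within hours — satisfied.
(b) coverage ≥ $200,000 — not satisfied.
(1): T AND F → false.
(a) not (Schedule A material) — satisfied.
(i) own property — fails.
(A) no prior violation — satisfied.
(B) not (weather ok) — fails.
(ii) = T AND F = false.
(b) = F OR F = false.
So (2) is not satisfied (T AND F).
(a) training certified — met.
(b) no residence in 500 ft — not met.
(3) = T AND F = false.
Overall: F OR F OR F → false.
Exception (site inspected) — not satisfied.
Result: main false OR exception false → false.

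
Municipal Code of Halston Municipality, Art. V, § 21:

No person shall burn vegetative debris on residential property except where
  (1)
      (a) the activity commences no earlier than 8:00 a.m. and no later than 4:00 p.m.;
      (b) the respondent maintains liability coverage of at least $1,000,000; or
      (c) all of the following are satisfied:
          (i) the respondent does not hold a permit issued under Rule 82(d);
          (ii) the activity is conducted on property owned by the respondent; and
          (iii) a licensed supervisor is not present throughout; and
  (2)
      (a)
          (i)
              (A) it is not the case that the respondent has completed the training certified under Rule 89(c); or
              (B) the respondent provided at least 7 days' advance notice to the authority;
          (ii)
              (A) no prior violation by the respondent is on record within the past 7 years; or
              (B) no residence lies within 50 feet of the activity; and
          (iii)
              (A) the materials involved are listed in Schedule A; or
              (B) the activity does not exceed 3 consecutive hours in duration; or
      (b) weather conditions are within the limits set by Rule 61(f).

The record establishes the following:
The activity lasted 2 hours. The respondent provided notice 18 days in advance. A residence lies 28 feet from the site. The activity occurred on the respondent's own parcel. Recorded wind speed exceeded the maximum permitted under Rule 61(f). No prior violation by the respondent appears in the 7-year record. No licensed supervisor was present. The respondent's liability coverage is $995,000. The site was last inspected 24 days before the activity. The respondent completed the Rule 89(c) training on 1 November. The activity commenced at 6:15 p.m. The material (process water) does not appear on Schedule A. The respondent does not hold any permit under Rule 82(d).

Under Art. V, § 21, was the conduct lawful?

(a) start within hours — not met.
(b) coverage ≥ $1,000,000 — fails.
(i) not (holds permit) — holds.
(ii) own property — satisfied.
(iii) not (supervisor present) — satisfied.
So (c) is satisfied (T AND T AND T).
So (1) is satisfied (F OR F OR T).
(A) not (training certified) — not met.
(B) ≥7 days' notice — met.
So (i) is satisfied (F OR T).
(A) no prior violation — met.
(B) no residence in 50 ft — not met.
(ii) = T OR F = true.
(A) Schedule A material — not met.
(B) ≤ 3 hrs duration — met.
(iii): F OR T → true.
So (a) is satisfied (T AND T AND T).
(b) weather ok — not met.
(2): T OR F → true.
So Overall is satisfied (T AND T).

Yes — lawful.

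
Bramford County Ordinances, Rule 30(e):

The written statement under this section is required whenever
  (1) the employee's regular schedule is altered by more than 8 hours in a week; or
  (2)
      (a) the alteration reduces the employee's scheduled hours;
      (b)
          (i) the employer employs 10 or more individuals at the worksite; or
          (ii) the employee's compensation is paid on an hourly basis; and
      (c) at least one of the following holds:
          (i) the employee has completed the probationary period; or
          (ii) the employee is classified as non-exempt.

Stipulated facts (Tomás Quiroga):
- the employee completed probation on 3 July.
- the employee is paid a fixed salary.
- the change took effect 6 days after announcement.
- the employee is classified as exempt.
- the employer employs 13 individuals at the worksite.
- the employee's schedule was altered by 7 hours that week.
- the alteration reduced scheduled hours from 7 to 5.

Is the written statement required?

Yes — required.

(1) schedule shift > 8h — not satisfied.
(a) hours reduced — holds.
(i) ≥ 10 at site — met.
(ii) hourly-paid — not satisfied.
(b) = T OR F = true.
(i) past probation — holds.
(ii) non-exempt — not met.
(c): T OR F → true.
So (2) is satisfied (T AND T AND T).
Overall: F OR T → true.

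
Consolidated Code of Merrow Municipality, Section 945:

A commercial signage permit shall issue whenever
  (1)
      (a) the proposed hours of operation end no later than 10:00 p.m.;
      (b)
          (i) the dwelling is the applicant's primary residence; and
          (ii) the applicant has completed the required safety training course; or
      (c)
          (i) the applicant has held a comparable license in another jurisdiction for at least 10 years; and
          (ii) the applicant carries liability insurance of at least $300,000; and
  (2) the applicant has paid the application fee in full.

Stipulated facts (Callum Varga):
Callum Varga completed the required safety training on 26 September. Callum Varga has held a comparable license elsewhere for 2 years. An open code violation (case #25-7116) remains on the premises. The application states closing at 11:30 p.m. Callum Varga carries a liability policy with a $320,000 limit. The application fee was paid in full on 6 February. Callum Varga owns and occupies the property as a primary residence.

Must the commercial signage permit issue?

Yes — granted.

(a) closes by 10 p.m. — fails.
(i) primary residence — satisfied.
(ii) safety training — satisfied.
So (b) is satisfied (T AND T).
(i) prior license ≥ 10 yr — not satisfied.
(ii) insurance ≥ $300,000 — satisfied.
So (c) is not satisfied (F AND T).
(1): F OR T OR F → true.
(2) fee paid — satisfied.
Overall = T AND T = true.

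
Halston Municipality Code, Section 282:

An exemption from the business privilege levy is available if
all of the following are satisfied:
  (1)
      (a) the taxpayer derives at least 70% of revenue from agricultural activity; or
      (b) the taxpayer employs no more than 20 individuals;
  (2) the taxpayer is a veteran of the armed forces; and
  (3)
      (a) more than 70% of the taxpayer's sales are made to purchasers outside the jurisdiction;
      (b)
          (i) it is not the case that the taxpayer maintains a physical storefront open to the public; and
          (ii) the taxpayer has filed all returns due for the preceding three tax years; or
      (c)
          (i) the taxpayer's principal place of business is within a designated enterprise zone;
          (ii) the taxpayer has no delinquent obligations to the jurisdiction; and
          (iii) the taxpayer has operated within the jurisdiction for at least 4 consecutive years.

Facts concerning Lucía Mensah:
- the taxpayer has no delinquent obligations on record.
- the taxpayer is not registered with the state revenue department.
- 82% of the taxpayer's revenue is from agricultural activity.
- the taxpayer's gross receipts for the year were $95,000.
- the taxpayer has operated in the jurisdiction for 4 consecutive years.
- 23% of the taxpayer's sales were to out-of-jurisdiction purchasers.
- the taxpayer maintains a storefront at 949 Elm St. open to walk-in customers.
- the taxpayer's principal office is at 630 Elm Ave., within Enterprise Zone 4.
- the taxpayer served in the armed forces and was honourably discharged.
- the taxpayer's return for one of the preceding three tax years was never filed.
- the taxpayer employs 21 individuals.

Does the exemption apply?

Yes — exempt.

(a) ≥70% agricultural — satisfied.
(b) ≤ 20 employees — not satisfied.
(1) = T OR F = true.
(2) veteran — met.
(a) >70% out-of-jur. sales — not met.
(i) not (has storefront) — fails.
(ii) returns current — not met.
(b) = F AND F = false.
(i) in enterprise zone — satisfied.
(ii) no delinquency — satisfied.
(iii) ≥ 4 yrs in jurisdiction — holds.
(c): T AND T AND T → true.
(3): F OR F OR T → true.
Overall = T AND T AND T = true.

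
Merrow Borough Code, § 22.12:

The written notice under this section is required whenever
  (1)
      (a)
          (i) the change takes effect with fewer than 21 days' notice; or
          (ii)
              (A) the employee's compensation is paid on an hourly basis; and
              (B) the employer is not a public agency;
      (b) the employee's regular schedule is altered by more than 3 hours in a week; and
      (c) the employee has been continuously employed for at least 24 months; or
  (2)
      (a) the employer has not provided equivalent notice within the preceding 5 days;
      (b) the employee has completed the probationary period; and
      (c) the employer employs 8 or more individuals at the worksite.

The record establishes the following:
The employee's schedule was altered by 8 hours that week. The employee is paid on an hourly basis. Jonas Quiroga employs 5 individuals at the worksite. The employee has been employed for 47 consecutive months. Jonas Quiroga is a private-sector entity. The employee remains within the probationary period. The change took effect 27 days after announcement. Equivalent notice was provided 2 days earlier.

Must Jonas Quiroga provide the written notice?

(i) < 21 days' notice — not satisfied.
(A) hourly-paid — met.
(B) not (public agency) — met.
(ii) = T AND T = true.
So (a) is satisfied (F OR T).
(b) schedule shift > 3h — holds.
(c) tenure ≥ 24 mo. — satisfied.
(1) = T AND T AND T = true.
(a) no recent notice — fails.
(b) past probation — fails.
(c) ≥ 8 at site — not satisfied.
So (2) is not satisfied (F AND F AND F).
Overall: T OR F → true.

Yes — required.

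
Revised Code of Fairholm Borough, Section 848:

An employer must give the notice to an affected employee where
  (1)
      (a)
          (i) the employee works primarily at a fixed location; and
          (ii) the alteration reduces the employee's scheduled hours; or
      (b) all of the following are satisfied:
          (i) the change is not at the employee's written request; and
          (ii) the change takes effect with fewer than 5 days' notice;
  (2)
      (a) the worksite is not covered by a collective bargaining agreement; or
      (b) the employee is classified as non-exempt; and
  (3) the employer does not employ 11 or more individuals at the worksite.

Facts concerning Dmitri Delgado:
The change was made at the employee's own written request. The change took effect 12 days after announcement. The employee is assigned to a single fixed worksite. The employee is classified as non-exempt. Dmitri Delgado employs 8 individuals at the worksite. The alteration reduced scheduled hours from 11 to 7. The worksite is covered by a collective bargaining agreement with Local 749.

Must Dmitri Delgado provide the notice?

(i) fixed location — satisfied.
(ii) hours reduced — met.
(a) = T AND T = true.
(i) not employee-requested — fails.
(ii) < 5 days' notice — not satisfied.
(b) = F AND F = false.
(1) = T OR F = true.
(a) no CBA — not met.
(b) non-exempt — met.
So (2) is satisfied (F OR T).
(3) not (≥ 11 at site) — holds.
So Overall is satisfied (T AND T AND T).

Yes — required.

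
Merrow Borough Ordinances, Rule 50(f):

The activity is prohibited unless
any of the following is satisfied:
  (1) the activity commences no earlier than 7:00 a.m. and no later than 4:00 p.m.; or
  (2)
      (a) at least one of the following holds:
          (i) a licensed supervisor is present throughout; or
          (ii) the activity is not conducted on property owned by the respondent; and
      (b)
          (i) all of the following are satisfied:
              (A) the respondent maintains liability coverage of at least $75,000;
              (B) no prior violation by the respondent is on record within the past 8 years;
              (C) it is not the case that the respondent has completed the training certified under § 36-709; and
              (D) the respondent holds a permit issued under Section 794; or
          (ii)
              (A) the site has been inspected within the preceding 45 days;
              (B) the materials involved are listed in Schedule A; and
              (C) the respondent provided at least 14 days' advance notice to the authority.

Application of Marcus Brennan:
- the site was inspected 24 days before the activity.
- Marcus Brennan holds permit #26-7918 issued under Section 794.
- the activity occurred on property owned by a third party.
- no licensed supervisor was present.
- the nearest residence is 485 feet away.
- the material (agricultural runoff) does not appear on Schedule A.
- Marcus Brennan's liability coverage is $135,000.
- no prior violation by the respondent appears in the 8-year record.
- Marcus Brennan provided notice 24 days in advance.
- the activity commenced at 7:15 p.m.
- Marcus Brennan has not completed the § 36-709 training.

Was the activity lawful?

Yes — lawful.

(1) start within hours — not satisfied.
(i) supervisor present — not met.
(ii) not (own property) — satisfied.
So (a) is satisfied (F OR T).
(A) coverage ≥ $75,000 — holds.
(B) no prior violation — met.
(C) not (training certified) — satisfied.
(D) holds permit — satisfied.
So (i) is satisfied (T AND T AND T AND T).
(A) site inspected — holds.
(B) Schedule A material — not met.
(C) ≥14 days' notice — holds.
(ii) = T AND F AND T = false.
(b): T OR F → true.
So (2) is satisfied (T AND T).
Overall = F OR T = true.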